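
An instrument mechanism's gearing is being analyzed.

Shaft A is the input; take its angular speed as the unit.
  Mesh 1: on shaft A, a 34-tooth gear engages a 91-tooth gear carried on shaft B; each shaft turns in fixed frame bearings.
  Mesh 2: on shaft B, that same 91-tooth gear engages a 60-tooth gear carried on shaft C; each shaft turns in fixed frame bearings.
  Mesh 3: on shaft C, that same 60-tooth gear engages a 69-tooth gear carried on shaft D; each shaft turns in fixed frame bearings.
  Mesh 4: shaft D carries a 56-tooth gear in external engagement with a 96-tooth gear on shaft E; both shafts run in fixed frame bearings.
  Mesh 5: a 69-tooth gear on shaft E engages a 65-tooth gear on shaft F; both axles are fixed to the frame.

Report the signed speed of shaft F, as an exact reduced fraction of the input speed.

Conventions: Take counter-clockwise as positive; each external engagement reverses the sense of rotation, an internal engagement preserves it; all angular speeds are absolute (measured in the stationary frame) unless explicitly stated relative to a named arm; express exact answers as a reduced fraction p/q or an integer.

5-mesh fixed-axis compound train (all bearings frame-fixed)
mesh 1 [34T→91T]: |ω|/ω_in = 1×34/91 = 34/91, sense flips to −
mesh 2 [91T→60T]: |ω|/ω_in = (34/91)×91/60 = 17/30, sense flips to +
mesh 3 [60T→69T]: |ω|/ω_in = (17/30)×60/69 = 34/69, sense flips to −
mesh 4 [56T→96T]: |ω|/ω_in = (34/69)×56/96 = 119/414, sense flips to +
mesh 5 [69T→65T]: |ω|/ω_in = (119/414)×69/65 = 119/390, sense flips to −
signed output speed (× input speed) = -119/390

-119/390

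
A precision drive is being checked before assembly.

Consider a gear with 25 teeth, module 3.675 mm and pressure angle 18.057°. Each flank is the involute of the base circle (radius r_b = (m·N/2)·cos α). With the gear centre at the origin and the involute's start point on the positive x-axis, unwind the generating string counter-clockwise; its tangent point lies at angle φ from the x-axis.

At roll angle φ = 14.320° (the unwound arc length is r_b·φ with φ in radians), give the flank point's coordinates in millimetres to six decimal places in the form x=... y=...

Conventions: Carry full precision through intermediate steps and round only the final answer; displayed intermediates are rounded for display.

single-mesh involute tooth geometry (25T wheel at module 3.675)
pitch radius r_p = m·N/2 = 3.675·25/2 = 45.937500
base radius r_b = r_p·cos α = 45.937500·cos 18.057° = 43.675015
roll angle φ = 14.320° = 0.24993115 rad
x = r_b·(cos φ + φ·sin φ) = 45.017879
y = r_b·(sin φ − φ·cos φ) = 0.225870

x=45.017879 y=0.225870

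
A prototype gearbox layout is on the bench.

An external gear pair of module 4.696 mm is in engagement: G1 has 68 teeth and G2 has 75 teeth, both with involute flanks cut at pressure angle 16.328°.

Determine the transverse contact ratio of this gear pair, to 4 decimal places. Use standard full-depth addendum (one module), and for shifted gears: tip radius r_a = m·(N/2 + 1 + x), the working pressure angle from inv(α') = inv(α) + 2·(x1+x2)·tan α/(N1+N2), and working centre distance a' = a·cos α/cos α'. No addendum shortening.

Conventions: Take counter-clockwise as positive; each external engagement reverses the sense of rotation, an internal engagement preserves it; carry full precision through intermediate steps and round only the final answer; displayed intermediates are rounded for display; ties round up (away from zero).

class = single-mesh tooth geometry [involute pair 68T × 75T, m = 4.696]
base radii: r_b1 = 153.224434, r_b2 = 168.997538
tip radii: r_a1 = 164.360000, r_a2 = 180.796000
no profile shift: α' = α, a' = a
action lengths: √(r_a1²−r_b1²) = 59.468330, √(r_a2²−r_b2²) = 64.241932
base pitch p_b = π·m·cos α = 14.157905
CR = (59.468330 + 64.241932 − 335.764000·sin 16.32800°)/14.157905 = 2.070575
contact ratio ≈ 2.0706

2.0706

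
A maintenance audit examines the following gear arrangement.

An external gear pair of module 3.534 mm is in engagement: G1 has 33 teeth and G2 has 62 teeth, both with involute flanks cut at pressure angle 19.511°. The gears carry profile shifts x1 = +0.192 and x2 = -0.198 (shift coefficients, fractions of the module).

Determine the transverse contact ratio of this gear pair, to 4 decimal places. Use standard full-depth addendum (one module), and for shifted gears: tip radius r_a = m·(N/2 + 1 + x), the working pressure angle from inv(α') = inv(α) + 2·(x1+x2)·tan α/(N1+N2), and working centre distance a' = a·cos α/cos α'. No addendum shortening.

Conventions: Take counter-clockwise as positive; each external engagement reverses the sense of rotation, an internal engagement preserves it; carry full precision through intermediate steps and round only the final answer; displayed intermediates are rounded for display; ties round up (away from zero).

topology: single-mesh involute geometry — m = 3.534, 33T/62T pair
base radii: r_b1 = 54.962630, r_b2 = 103.263123
tip radii: r_a1 = 62.523528, r_a2 = 112.388268
inv(α') = inv(19.511°) + 2·(+0.192-0.198)·tan α/(33+62) = 0.01375870  ⇒  α' = 19.49055°
a' = a·cos α / cos α' = 167.8650·cos 19.511°/cos 19.49055° = 167.843785
action lengths: √(r_a1²−r_b1²) = 29.804376, √(r_a2²−r_b2²) = 44.360458
base pitch p_b = π·m·cos α = 10.464860
CR = (29.804376 + 44.360458 − 167.843785·sin 19.49055°)/10.464860 = 1.735668
contact ratio ≈ 1.7357

1.7357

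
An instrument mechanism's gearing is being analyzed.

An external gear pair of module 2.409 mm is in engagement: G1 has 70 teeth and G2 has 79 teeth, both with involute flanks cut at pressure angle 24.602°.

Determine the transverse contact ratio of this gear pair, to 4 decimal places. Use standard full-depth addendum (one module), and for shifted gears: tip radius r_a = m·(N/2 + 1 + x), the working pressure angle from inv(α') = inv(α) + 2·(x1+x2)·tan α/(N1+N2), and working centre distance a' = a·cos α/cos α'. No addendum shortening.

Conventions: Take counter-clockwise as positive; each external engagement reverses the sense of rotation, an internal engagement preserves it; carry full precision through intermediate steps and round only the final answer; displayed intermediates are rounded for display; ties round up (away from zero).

topology: single-mesh involute geometry — m = 2.409, 70T/79T pair
base radii: r_b1 = 76.661017, r_b2 = 86.517434
tip radii: r_a1 = 86.724000, r_a2 = 97.564500
no profile shift: α' = α, a' = a
action lengths: √(r_a1²−r_b1²) = 40.548004, √(r_a2²−r_b2²) = 45.095070
base pitch p_b = π·m·cos α = 6.881077
CR = (40.548004 + 45.095070 − 179.470500·sin 24.60200°)/6.881077 = 1.588015
contact ratio ≈ 1.5880

1.5880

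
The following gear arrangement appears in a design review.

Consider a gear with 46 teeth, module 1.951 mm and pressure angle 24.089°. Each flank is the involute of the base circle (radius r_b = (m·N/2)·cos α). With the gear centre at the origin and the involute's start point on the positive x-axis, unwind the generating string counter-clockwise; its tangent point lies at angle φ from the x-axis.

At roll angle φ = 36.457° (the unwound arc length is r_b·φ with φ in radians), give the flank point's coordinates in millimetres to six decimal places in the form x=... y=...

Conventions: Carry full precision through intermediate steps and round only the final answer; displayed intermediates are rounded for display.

x=48.437231 y=3.377393

recognized (one wheel, involute flank): single-mesh tooth geometry, m = 1.951, N = 46
pitch radius r_p = m·N/2 = 1.951·46/2 = 44.873000
base radius r_b = r_p·cos α = 44.873000·cos 24.089° = 40.965125
roll angle φ = 36.457° = 0.63629469 rad
x = r_b·(cos φ + φ·sin φ) = 48.437231
y = r_b·(sin φ − φ·cos φ) = 3.377393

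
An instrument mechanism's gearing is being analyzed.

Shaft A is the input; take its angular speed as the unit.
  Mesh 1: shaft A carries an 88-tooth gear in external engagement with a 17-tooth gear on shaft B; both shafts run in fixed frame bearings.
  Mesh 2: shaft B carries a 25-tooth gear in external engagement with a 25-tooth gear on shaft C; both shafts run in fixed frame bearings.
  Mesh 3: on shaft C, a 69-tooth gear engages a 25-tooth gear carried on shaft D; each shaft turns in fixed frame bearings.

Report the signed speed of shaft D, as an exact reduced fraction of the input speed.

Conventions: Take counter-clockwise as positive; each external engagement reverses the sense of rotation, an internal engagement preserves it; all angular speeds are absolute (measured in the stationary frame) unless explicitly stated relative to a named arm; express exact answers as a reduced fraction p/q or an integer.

3-mesh fixed-axis compound train (all bearings frame-fixed)
mesh 1 [88T→17T]: |ω|/ω_in = 1×88/17 = 88/17, sense flips to −
mesh 2 [25T→25T]: |ω|/ω_in = (88/17)×25/25 = 88/17, sense flips to +
mesh 3 [69T→25T]: |ω|/ω_in = (88/17)×69/25 = 6072/425, sense flips to −
signed output speed (× input speed) = -6072/425

-6072/425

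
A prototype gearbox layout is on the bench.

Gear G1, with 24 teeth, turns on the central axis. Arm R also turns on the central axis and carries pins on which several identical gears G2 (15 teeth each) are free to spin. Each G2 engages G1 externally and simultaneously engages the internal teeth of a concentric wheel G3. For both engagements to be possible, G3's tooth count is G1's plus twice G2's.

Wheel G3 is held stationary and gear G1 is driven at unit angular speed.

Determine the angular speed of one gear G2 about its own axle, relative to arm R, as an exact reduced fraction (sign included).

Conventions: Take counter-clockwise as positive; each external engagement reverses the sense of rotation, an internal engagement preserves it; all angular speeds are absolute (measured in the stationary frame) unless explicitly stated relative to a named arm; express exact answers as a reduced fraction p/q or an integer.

-72/65

planetary set (24T centre, 15T on arm, 54T internal) — Willis relation
ring teeth: 24 + 2·15 = 54
24(ω_sun−ω_arm) = −54(ω_ring−ω_arm),  ω_ring = 0, ω_sun = 1
24(1−ω_arm) = −54(0−ω_arm)  ⇒  78·ω_arm = 24  ⇒  ω_arm = 4/13
sun–planet mesh: 24·(1−4/13) = −15·(ω_p−ω_arm)  ⇒  ω_p−ω_arm = -72/65
exact speed ratio = -72/65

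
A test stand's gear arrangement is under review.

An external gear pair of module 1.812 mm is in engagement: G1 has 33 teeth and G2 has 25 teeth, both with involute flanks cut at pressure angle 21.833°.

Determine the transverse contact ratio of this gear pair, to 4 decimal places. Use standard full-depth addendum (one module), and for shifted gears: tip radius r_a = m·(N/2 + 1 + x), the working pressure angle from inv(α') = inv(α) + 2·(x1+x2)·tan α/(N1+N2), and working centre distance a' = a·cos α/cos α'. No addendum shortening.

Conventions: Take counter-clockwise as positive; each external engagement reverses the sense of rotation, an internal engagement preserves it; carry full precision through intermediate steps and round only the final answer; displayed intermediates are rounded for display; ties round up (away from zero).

class = single-mesh tooth geometry [involute pair 33T × 25T, m = 1.812]
base radii: r_b1 = 27.753470, r_b2 = 21.025356
tip radii: r_a1 = 31.710000, r_a2 = 24.462000
no profile shift: α' = α, a' = a
action lengths: √(r_a1²−r_b1²) = 15.338482, √(r_a2²−r_b2²) = 12.502954
base pitch p_b = π·m·cos α = 5.284248
CR = (15.338482 + 12.502954 − 52.548000·sin 21.83300°)/5.284248 = 1.570460
contact ratio ≈ 1.5705

1.5705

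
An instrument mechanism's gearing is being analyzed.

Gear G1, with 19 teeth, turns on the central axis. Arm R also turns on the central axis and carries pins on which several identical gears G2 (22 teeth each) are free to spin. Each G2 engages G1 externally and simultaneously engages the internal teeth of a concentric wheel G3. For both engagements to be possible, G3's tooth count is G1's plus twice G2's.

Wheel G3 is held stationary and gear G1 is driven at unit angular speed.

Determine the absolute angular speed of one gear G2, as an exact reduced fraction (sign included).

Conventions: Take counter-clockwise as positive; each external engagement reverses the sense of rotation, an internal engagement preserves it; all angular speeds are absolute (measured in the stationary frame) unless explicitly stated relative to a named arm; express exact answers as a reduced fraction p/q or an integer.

-19/44

topology: planetary set — G1 19T / G2 22T / G3 63T, arm = carrier (Willis)
ring teeth: 19 + 2·22 = 63
19(ω_sun−ω_arm) = −63(ω_ring−ω_arm),  ω_ring = 0, ω_sun = 1
19(1−ω_arm) = −63(0−ω_arm)  ⇒  82·ω_arm = 19  ⇒  ω_arm = 19/82
sun–planet mesh: 19·(1−19/82) = −22·(ω_p−ω_arm)  ⇒  ω_p−ω_arm = -1197/1804
ω_p = 19/82 − 1197/1804 = -19/44
exact speed ratio = -19/44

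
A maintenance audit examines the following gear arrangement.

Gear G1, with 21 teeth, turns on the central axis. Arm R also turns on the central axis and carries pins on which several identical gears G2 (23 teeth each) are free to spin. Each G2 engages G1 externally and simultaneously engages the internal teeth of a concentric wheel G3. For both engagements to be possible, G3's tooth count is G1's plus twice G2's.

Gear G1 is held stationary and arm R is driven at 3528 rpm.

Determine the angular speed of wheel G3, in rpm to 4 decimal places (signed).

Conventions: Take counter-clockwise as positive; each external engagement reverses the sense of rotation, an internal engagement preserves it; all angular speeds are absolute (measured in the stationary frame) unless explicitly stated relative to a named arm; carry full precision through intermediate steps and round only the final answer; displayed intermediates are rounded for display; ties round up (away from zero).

topology: planetary set — G1 21T / G2 23T / G3 67T, arm = carrier (Willis)
normalise by the input: solve with ω_arm = 1, then scale by 3528 rpm
ring teeth: 21 + 2·23 = 67
21(ω_sun−ω_arm) = −67(ω_ring−ω_arm),  ω_sun = 0, ω_arm = 1
ω_ring = 1 − (21/67)(0−1) = 88/67
scale: ω_ring = 88/67 × 3528 rpm = +4633.7910 rpm

+4633.7910 rpm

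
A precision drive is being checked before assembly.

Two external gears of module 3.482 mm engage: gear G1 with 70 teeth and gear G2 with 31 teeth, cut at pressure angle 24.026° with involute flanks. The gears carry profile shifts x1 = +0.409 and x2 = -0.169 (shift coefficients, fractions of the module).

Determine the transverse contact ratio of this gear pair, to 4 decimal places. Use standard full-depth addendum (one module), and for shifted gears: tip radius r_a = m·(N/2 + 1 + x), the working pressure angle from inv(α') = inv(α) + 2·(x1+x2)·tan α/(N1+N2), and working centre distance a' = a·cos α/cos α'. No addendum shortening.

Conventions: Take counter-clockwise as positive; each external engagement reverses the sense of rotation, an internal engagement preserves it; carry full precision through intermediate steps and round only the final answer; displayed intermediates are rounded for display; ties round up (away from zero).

1.5441

class = single-mesh tooth geometry [involute pair 70T × 31T, m = 3.482]
base radii: r_b1 = 111.311280, r_b2 = 49.294995
tip radii: r_a1 = 126.776138, r_a2 = 56.864542
inv(α') = inv(24.026°) + 2·(+0.409-0.169)·tan α/(70+31) = 0.02855825  ⇒  α' = 24.62007°
a' = a·cos α / cos α' = 175.8410·cos 24.026°/cos 24.62007° = 176.667037
action lengths: √(r_a1²−r_b1²) = 60.679388, √(r_a2²−r_b2²) = 28.347479
base pitch p_b = π·m·cos α = 9.991277
CR = (60.679388 + 28.347479 − 176.667037·sin 24.62007°)/9.991277 = 1.544097
contact ratio ≈ 1.5441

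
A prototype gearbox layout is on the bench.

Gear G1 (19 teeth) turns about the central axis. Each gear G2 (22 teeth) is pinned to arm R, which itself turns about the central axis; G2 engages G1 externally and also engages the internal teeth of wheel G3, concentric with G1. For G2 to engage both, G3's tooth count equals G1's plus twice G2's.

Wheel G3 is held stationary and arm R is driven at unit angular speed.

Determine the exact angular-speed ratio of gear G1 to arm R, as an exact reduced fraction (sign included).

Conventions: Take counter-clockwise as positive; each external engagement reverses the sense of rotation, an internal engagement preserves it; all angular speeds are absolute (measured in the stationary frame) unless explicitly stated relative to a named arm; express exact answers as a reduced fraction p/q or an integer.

class = planetary set [G3 = 19+2·22 = 63; Willis about the carrier]
ring teeth: 19 + 2·22 = 63
19(ω_sun−ω_arm) = −63(ω_ring−ω_arm),  ω_ring = 0, ω_arm = 1
ω_sun = 1 − (63/19)(0−1) = 82/19
ω_out/ω_in = 82/19

82/19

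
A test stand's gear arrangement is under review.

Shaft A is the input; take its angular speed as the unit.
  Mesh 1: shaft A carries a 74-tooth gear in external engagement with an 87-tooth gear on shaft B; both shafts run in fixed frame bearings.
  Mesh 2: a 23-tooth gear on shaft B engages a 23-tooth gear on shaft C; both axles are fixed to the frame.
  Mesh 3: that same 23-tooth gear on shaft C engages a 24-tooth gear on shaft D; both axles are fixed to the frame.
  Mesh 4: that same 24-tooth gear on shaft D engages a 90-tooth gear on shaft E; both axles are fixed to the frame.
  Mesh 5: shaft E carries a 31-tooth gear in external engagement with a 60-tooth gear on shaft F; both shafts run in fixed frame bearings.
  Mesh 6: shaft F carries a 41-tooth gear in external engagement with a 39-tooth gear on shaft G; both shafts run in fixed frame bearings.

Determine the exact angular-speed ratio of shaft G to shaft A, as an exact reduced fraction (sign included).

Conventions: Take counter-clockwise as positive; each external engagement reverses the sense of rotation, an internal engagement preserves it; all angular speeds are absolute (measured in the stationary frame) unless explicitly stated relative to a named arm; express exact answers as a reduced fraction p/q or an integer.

1081621/9161100

class = fixed-axis compound train [6 meshes; 6 ratios multiply, 6 sense flips]
mesh 1 [74T→87T]: running ratio 74/87, sense −
mesh 2 [23T→23T]: running ratio 74/87, sense +
mesh 3 [23T→24T]: running ratio 851/1044, sense −
mesh 4 [24T→90T]: running ratio 851/3915, sense +
mesh 5 [31T→60T]: running ratio 26381/234900, sense −
mesh 6 [41T→39T]: running ratio 1081621/9161100, sense +
ω_out/ω_in = 1081621/9161100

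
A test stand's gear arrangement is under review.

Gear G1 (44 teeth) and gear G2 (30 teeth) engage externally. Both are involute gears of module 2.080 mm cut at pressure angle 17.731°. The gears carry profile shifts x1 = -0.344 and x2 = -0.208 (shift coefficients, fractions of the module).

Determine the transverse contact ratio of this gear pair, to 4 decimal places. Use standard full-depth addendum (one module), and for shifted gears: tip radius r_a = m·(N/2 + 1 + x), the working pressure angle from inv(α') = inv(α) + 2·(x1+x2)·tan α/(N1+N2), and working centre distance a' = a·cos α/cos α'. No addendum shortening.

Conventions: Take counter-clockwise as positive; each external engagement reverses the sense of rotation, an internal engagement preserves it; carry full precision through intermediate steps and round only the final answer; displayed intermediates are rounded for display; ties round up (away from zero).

2.0886

recognized (one external pair, fixed centres): single-mesh tooth geometry, m = 2.080, N1 = 44, N2 = 30
base radii: r_b1 = 43.586256, r_b2 = 29.717902
tip radii: r_a1 = 47.124480, r_a2 = 32.847360
inv(α') = inv(17.731°) + 2·(-0.344-0.208)·tan α/(44+30) = 0.00550251  ⇒  α' = 14.46364°
a' = a·cos α / cos α' = 76.9600·cos 17.731°/cos 14.46364° = 75.703478
action lengths: √(r_a1²−r_b1²) = 17.915215, √(r_a2²−r_b2²) = 13.992690
base pitch p_b = π·m·cos α = 6.224103
CR = (17.915215 + 13.992690 − 75.703478·sin 14.46364°)/6.224103 = 2.088619
contact ratio ≈ 2.0886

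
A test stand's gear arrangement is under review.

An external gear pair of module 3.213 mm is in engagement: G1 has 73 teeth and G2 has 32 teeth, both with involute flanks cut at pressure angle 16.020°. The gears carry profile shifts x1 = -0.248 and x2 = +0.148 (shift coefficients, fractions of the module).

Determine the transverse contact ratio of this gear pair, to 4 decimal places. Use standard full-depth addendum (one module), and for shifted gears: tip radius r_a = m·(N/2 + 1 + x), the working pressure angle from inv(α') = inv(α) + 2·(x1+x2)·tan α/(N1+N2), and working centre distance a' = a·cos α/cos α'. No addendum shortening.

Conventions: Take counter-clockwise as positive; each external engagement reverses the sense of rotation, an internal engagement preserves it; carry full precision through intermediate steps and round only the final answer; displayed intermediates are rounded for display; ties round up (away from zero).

1.9856

single-mesh involute tooth geometry (73T engaging 32T at module 3.213)
base radii: r_b1 = 112.720194, r_b2 = 49.411592
tip radii: r_a1 = 119.690676, r_a2 = 55.096524
inv(α') = inv(16.020°) + 2·(-0.248+0.148)·tan α/(73+32) = 0.00697454  ⇒  α' = 15.62999°
a' = a·cos α / cos α' = 168.6825·cos 16.020°/cos 15.62999° = 168.357361
action lengths: √(r_a1²−r_b1²) = 40.249419, √(r_a2²−r_b2²) = 24.374608
base pitch p_b = π·m·cos α = 9.701943
CR = (40.249419 + 24.374608 − 168.357361·sin 15.62999°)/9.701943 = 1.985635
contact ratio ≈ 1.9856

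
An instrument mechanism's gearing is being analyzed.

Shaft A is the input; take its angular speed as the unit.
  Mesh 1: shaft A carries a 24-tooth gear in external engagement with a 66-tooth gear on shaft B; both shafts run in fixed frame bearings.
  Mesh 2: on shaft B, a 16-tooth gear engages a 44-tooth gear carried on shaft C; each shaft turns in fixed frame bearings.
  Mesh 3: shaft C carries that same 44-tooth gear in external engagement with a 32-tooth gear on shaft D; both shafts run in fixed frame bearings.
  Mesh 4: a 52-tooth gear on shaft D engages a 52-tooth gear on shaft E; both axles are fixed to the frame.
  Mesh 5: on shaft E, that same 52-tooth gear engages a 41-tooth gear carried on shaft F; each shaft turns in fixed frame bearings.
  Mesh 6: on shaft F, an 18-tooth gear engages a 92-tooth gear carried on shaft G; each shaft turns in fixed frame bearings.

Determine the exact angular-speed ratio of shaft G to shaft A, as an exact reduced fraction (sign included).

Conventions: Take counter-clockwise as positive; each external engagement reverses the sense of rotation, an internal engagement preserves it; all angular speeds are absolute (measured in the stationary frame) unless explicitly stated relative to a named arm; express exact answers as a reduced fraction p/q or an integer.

class = fixed-axis compound train [6 meshes; 6 ratios multiply, 6 sense flips]
mesh 1 [24T→66T]: running ratio 4/11, sense −
mesh 2 [16T→44T]: running ratio 16/121, sense +
mesh 3 [44T→32T]: running ratio 2/11, sense −
mesh 4 [52T→52T]: running ratio 2/11, sense +
mesh 5 [52T→41T]: running ratio 104/451, sense −
mesh 6 [18T→92T]: running ratio 468/10373, sense +
ω_out/ω_in = 468/10373

468/10373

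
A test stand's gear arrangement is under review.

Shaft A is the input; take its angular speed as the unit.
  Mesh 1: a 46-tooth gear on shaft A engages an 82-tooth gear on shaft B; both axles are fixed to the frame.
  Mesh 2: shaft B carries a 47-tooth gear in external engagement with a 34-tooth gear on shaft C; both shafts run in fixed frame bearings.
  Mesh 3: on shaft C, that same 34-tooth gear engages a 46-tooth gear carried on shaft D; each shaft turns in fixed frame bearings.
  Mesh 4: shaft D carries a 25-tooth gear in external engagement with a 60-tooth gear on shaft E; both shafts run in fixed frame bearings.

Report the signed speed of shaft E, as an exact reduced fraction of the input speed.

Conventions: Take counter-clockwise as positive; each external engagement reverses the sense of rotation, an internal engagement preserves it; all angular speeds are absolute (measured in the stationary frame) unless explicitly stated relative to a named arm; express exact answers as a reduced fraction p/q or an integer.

235/984

4-mesh fixed-axis compound train (all bearings frame-fixed)
mesh 1 [46T→82T]: |ω|/ω_in = 1×46/82 = 23/41, sense flips to −
mesh 2 [47T→34T]: |ω|/ω_in = (23/41)×47/34 = 1081/1394, sense flips to +
mesh 3 [34T→46T]: |ω|/ω_in = (1081/1394)×34/46 = 47/82, sense flips to −
mesh 4 [25T→60T]: |ω|/ω_in = (47/82)×25/60 = 235/984, sense flips to +
signed output speed (× input speed) = 235/984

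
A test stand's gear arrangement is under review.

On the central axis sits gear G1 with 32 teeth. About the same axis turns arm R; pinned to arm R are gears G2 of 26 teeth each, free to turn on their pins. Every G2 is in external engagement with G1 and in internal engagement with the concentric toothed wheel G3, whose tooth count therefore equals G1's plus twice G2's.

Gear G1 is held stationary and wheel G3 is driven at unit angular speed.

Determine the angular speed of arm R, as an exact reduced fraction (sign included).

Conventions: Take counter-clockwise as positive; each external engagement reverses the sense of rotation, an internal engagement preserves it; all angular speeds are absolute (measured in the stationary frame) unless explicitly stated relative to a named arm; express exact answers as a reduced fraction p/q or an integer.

class = planetary set [G3 = 32+2·26 = 84; Willis about the carrier]
ring teeth: 32 + 2·26 = 84
32(ω_sun−ω_arm) = −84(ω_ring−ω_arm),  ω_sun = 0, ω_ring = 1
32(0−ω_arm) = −84(1−ω_arm)  ⇒  116·ω_arm = 84  ⇒  ω_arm = 21/29
exact speed ratio = 21/29

21/29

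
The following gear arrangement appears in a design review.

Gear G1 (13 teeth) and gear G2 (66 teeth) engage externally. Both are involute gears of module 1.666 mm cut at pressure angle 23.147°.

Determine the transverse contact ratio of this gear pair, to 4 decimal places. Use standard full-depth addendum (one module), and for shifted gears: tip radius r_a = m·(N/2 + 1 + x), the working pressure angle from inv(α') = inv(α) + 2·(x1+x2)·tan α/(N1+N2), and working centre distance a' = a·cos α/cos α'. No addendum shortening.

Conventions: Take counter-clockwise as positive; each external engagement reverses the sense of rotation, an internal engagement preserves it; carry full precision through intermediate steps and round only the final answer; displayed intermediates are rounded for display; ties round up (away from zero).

1.5032

topology: single-mesh involute geometry — m = 1.666, 13T/66T pair
base radii: r_b1 = 9.957258, r_b2 = 50.552235
tip radii: r_a1 = 12.495000, r_a2 = 56.644000
no profile shift: α' = α, a' = a
action lengths: √(r_a1²−r_b1²) = 7.548379, √(r_a2²−r_b2²) = 25.554143
base pitch p_b = π·m·cos α = 4.812562
CR = (7.548379 + 25.554143 − 65.807000·sin 23.14700°)/4.812562 = 1.503222
contact ratio ≈ 1.5032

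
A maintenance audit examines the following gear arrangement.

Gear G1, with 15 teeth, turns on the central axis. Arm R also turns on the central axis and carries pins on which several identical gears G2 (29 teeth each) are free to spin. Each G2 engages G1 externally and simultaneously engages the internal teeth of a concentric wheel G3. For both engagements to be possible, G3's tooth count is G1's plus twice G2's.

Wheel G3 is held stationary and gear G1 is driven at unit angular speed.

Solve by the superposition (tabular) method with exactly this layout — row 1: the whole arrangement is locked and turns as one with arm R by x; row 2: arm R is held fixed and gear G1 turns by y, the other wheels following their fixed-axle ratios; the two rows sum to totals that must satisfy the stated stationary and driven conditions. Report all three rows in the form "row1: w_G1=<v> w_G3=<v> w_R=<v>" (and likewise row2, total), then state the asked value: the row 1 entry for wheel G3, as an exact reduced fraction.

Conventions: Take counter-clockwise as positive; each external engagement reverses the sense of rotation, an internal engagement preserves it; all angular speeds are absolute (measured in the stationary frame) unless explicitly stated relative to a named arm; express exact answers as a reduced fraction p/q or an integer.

class = planetary set [G3 = 15+2·29 = 73; Willis about the carrier]
superposition row 1 [locked train]: every member turns x
superposition row 2 [arm held]: sun y, ring −(15/73)·y, arm 0
boundary: total ω_ring = x − (15/73)·y = 0 and total ω_sun = x + y = 1  ⇒  y = 73/88, x = 15/88
row 2 ring = −(15/73)·73/88 = -15/88
totals (row 1 + row 2): sun 15/88 + 73/88 = 1, ring 15/88 + (-15/88) = 0, arm 15/88 + 0 = 15/88
asked cell (row1, ring) = 15/88

row1: w_G1=15/88 w_G3=15/88 w_R=15/88
row2: w_G1=73/88 w_G3=-15/88 w_R=0
total: w_G1=1 w_G3=0 w_R=15/88
asked value: 15/88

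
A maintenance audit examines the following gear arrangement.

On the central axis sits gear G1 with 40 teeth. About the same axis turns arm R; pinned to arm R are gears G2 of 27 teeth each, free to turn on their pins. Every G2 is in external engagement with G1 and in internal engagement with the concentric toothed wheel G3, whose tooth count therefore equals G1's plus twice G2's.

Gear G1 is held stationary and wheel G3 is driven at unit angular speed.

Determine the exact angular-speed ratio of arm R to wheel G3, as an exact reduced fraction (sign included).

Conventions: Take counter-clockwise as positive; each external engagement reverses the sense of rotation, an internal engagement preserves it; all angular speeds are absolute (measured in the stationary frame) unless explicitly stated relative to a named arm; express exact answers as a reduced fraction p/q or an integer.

47/67

planetary set (40T centre, 27T on arm, 94T internal) — Willis relation
ring teeth: 40 + 2·27 = 94
40(ω_sun−ω_arm) = −94(ω_ring−ω_arm),  ω_sun = 0, ω_ring = 1
40(0−ω_arm) = −94(1−ω_arm)  ⇒  134·ω_arm = 94  ⇒  ω_arm = 47/67
ω_out/ω_in = 47/67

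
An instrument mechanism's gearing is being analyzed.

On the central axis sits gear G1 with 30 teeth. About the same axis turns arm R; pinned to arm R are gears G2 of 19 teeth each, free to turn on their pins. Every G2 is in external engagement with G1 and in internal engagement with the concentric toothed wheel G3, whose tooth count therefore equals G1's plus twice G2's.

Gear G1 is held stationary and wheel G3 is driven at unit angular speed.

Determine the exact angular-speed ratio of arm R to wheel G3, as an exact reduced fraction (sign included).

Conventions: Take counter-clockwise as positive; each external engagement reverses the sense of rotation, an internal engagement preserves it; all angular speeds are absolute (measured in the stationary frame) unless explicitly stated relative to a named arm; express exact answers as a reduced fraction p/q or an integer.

34/49

class = planetary set [G3 = 30+2·19 = 68; Willis about the carrier]
ring teeth: 30 + 2·19 = 68
30(ω_sun−ω_arm) = −68(ω_ring−ω_arm),  ω_sun = 0, ω_ring = 1
30(0−ω_arm) = −68(1−ω_arm)  ⇒  98·ω_arm = 68  ⇒  ω_arm = 34/49
ω_out/ω_in = 34/49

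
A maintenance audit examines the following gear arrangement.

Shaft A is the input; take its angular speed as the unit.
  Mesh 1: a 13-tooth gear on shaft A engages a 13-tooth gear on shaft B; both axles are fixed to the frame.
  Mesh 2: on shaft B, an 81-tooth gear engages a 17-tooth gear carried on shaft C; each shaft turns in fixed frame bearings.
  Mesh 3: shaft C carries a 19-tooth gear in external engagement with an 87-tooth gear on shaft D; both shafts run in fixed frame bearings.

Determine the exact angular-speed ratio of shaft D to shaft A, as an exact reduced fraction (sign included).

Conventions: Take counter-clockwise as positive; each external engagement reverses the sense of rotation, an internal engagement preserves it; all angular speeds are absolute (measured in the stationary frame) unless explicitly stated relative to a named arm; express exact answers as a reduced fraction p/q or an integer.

class = fixed-axis compound train [3 meshes; 3 ratios multiply, 3 sense flips]
mesh 1 [13T→13T]: running ratio 1, sense −
mesh 2 [81T→17T]: running ratio 81/17, sense +
mesh 3 [19T→87T]: running ratio 513/493, sense −
ω_out/ω_in = -513/493

-513/493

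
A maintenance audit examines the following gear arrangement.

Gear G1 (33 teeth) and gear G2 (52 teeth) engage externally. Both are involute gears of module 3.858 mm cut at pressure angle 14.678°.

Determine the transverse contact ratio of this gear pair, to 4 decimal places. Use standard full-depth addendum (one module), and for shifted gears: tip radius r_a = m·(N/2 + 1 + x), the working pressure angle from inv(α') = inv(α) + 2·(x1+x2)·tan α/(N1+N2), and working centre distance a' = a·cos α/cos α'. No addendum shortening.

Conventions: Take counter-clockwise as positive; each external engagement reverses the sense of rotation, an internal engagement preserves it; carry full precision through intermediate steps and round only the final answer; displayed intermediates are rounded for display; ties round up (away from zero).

2.0482

recognized (one external pair, fixed centres): single-mesh tooth geometry, m = 3.858, N1 = 33, N2 = 52
base radii: r_b1 = 61.579561, r_b2 = 97.034460
tip radii: r_a1 = 67.515000, r_a2 = 104.166000
no profile shift: α' = α, a' = a
action lengths: √(r_a1²−r_b1²) = 27.680911, √(r_a2²−r_b2²) = 37.879666
base pitch p_b = π·m·cos α = 11.724721
CR = (27.680911 + 37.879666 − 163.965000·sin 14.67800°)/11.724721 = 2.048156
contact ratio ≈ 2.0482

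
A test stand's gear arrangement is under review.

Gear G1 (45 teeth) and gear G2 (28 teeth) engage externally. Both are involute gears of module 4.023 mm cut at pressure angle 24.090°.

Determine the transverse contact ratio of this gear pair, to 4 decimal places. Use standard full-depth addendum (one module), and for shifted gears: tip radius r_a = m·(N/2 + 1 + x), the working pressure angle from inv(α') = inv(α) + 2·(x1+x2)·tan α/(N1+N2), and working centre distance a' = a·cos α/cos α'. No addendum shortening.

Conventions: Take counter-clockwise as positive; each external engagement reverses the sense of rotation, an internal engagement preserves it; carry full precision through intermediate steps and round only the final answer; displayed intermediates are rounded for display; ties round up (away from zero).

1.5239

class = single-mesh tooth geometry [involute pair 45T × 28T, m = 4.023]
base radii: r_b1 = 82.633917, r_b2 = 51.416660
tip radii: r_a1 = 94.540500, r_a2 = 60.345000
no profile shift: α' = α, a' = a
action lengths: √(r_a1²−r_b1²) = 45.929749, √(r_a2²−r_b2²) = 31.588703
base pitch p_b = π·m·cos α = 11.537871
CR = (45.929749 + 31.588703 − 146.839500·sin 24.09000°)/11.537871 = 1.523921
contact ratio ≈ 1.5239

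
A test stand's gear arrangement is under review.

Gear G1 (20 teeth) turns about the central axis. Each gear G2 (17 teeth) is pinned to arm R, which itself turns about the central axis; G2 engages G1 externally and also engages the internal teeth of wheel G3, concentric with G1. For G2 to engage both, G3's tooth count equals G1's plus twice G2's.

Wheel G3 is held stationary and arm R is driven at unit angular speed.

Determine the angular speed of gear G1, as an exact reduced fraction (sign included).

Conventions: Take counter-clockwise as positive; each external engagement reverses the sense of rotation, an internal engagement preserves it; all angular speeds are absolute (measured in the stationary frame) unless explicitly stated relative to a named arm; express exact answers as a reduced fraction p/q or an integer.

37/10

topology: planetary set — G1 20T / G2 17T / G3 54T, arm = carrier (Willis)
ring teeth: 20 + 2·17 = 54
20(ω_sun−ω_arm) = −54(ω_ring−ω_arm),  ω_ring = 0, ω_arm = 1
ω_sun = 1 − (54/20)(0−1) = 37/10
exact speed ratio = 37/10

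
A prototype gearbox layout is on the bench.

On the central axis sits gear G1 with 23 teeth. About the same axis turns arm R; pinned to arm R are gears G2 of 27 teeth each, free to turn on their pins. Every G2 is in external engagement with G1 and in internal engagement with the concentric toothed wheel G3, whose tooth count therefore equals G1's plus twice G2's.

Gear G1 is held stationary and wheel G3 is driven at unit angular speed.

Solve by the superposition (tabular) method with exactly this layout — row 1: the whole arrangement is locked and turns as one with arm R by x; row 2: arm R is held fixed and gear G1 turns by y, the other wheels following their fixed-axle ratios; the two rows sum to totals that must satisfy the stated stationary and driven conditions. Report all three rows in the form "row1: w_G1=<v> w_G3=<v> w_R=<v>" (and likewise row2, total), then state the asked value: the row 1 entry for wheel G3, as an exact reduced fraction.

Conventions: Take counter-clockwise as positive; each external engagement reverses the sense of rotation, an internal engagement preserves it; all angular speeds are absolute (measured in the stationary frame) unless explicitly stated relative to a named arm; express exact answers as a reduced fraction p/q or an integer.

row1: w_G1=77/100 w_G3=77/100 w_R=77/100
row2: w_G1=-77/100 w_G3=23/100 w_R=0
total: w_G1=0 w_G3=1 w_R=77/100
asked value: 77/100

topology: planetary set — G1 23T / G2 27T / G3 77T, arm = carrier (Willis)
row 1: whole set turns with the arm by x
superposition row 2 [arm held]: sun y, ring −(23/77)·y, arm 0
boundary: total ω_sun = x + y = 0 and total ω_ring = x − (23/77)·y = 1  ⇒  y = -77/100, x = 77/100
row 2 ring = −(23/77)·(-77/100) = 23/100
totals (row 1 + row 2): sun 77/100 + (-77/100) = 0, ring 77/100 + 23/100 = 1, arm 77/100 + 0 = 77/100
asked cell (row1, ring) = 77/100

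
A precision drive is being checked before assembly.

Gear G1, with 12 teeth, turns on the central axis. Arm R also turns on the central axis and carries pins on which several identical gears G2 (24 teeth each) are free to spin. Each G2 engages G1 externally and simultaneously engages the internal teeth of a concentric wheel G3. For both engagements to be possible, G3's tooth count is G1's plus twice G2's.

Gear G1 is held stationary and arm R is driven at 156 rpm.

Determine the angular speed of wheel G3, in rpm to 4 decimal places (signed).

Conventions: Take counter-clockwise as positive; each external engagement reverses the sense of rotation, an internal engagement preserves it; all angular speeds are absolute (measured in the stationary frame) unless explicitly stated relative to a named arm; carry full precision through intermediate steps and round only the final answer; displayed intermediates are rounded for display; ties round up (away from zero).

class = planetary set [G3 = 12+2·24 = 60; Willis about the carrier]
normalise by the input: solve with ω_arm = 1, then scale by 156 rpm
ring teeth: 12 + 2·24 = 60
12(ω_sun−ω_arm) = −60(ω_ring−ω_arm),  ω_sun = 0, ω_arm = 1
ω_ring = 1 − (12/60)(0−1) = 6/5
scale: ω_ring = 6/5 × 156 rpm = +187.2000 rpm

+187.2000 rpm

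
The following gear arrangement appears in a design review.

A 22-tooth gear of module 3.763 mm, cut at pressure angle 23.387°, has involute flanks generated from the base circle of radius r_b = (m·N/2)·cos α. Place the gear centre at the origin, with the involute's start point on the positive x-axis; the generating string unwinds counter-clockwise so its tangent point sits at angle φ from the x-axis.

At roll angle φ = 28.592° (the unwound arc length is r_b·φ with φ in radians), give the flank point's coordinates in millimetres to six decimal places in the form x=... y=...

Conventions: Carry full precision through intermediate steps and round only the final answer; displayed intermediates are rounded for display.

recognized (one wheel, involute flank): single-mesh tooth geometry, m = 3.763, N = 22
pitch radius r_p = m·N/2 = 3.763·22/2 = 41.393000
base radius r_b = r_p·cos α = 41.393000·cos 23.387° = 37.992346
roll angle φ = 28.592° = 0.49902454 rad
x = r_b·(cos φ + φ·sin φ) = 42.432421
y = r_b·(sin φ − φ·cos φ) = 1.534924

x=42.432421 y=1.534924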